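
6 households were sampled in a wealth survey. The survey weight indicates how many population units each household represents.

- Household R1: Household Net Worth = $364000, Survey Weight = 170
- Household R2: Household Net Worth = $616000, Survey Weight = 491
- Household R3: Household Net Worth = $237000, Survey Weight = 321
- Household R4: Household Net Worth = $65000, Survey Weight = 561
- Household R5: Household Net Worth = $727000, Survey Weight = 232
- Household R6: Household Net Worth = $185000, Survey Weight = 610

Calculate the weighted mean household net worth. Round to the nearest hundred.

318000

Weighted sum = 364000×170 + 616000×491 + 237000×321 + 65000×561 + 727000×232 + 185000×610
  = 758392000
Sum of weights = 170 + 491 + 321 + 561 + 232 + 610 = 2385
Weighted mean = 758392000 / 2385 = 317984.07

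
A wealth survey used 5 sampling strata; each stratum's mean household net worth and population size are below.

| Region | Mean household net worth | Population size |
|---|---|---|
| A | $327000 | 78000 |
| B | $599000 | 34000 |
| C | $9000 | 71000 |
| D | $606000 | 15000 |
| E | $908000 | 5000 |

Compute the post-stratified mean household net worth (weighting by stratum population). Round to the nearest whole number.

Σ Nₕ·x̄ₕ = 327000×78000 + 599000×34000 + 9000×71000 + 606000×15000 + 908000×5000
  = 25506000000 + 20366000000 + 639000000 + 9090000000 + 4540000000 = 60141000000
Σ Nₕ = 78000 + 34000 + 71000 + 15000 + 5000 = 203000
Overall mean = 60141000000 / 203000 = 296261.08

296261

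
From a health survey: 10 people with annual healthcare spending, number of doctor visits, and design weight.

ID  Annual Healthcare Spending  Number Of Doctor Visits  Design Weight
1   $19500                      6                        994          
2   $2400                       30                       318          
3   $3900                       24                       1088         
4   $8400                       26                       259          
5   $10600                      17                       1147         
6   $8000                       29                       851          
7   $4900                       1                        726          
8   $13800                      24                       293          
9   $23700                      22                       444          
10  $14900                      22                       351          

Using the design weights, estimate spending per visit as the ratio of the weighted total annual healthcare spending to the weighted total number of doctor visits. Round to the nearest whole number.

Σ wᵢ·y = 19500×994 + 2400×318 + 3900×1088 + 8400×259 + 10600×1147 + 8000×851 + 4900×726 + 13800×293 + 23700×444 + 14900×351
  = 19383000 + 763200 + 4243200 + 2175600 + 12158200 + 6808000 + 3557400 + 4043400 + 10522800 + 5229900 = 68884700
Σ wᵢ·x = 6×994 + 30×318 + 24×1088 + 26×259 + 17×1147 + 29×851 + 1×726 + 24×293 + 22×444 + 22×351
  = 117776
Ratio = 68884700 / 117776 = 584.87892

585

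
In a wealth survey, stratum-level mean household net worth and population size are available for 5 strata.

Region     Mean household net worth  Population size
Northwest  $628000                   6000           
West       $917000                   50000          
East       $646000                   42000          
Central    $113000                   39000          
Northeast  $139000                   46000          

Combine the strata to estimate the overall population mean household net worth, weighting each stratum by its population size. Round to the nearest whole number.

478421

Σ Nₕ·x̄ₕ = 628000×6000 + 917000×50000 + 646000×42000 + 113000×39000 + 139000×46000
  = 87551000000
Σ Nₕ = 6000 + 50000 + 42000 + 39000 + 46000 = 183000
Overall mean = 87551000000 / 183000 = 478420.77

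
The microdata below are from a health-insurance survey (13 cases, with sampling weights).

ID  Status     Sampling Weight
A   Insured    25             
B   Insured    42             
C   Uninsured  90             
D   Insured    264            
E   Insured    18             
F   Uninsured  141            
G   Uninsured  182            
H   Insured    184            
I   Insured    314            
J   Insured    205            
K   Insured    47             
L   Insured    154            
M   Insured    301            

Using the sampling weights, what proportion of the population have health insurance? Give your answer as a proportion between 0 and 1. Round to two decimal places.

0.79

Sum of weights for 'Insured' = 25 + 42 + 264 + 18 + 184 + 314 + 205 + 47 + 154 + 301 = 1554
Total weight = 1967
Weighted proportion = 1554 / 1967 = 0.79003559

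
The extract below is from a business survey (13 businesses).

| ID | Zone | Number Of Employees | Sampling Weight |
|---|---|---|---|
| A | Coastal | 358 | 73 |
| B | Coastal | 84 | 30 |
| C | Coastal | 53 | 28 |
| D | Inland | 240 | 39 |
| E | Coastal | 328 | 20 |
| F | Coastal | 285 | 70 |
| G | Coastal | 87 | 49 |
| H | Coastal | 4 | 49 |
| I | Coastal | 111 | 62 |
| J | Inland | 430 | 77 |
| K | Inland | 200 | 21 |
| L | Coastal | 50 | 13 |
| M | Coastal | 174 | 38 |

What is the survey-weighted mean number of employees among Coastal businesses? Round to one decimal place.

Coastal rows: A, B, C, E, F, G, H, I, L, M
Weighted sum = 358×73 + 84×30 + 53×28 + 328×20 + 285×70 + 87×49 + 4×49 + 111×62 + 50×13 + 174×38
  = 26134 + 2520 + 1484 + 6560 + 19950 + 4263 + 196 + 6882 + 650 + 6612 = 75251
Sum of weights = 73 + 30 + 28 + 20 + 70 + 49 + 49 + 62 + 13 + 38 = 432
Weighted mean = 75251 / 432 = 174.19213

174.2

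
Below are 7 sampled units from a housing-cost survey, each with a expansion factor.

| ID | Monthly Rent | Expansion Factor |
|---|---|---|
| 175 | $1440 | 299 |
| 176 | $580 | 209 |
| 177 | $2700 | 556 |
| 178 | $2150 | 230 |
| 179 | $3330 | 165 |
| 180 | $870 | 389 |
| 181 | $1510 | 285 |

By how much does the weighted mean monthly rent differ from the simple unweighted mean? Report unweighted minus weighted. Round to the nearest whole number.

Unweighted sum = 1440 + 580 + 2700 + 2150 + 3330 + 870 + 1510 = 12580
Unweighted mean = 12580 / 7 = 1797.1429
Weighted sum = 1440×299 + 580×209 + 2700×556 + 2150×230 + 3330×165 + 870×389 + 1510×285
  = 430560 + 121220 + 1501200 + 494500 + 549450 + 338430 + 430350 = 3865710
Sum of weights = 299 + 209 + 556 + 230 + 165 + 389 + 285 = 2133
Weighted mean = 3865710 / 2133 = 1812.3347
Difference (unweighted minus weighted) = -15.191883

-15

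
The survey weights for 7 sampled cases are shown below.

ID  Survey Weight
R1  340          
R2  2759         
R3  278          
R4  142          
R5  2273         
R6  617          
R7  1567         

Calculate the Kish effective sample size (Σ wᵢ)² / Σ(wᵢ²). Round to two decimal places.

Σ wᵢ = 340 + 2759 + 278 + 142 + 2273 + 617 + 1567 = 7976
Σ wᵢ² = 115600 + 7612081 + 77284 + 20164 + 5166529 + 380689 + 2455489 = 15827836
n_eff = 7976² / 15827836 = 63616576 / 15827836 = 4.0192845

4.02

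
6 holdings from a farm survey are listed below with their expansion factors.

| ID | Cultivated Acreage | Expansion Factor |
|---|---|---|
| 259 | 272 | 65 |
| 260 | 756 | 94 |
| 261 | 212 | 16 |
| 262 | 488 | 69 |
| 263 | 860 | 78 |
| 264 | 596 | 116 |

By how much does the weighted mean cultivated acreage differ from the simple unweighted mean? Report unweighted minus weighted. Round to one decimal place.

-67.6

Unweighted sum = 272 + 756 + 212 + 488 + 860 + 596 = 3184
Unweighted mean = 3184 / 6 = 530.66667
Weighted sum = 272×65 + 756×94 + 212×16 + 488×69 + 860×78 + 596×116
  = 17680 + 71064 + 3392 + 33672 + 67080 + 69136 = 262024
Sum of weights = 65 + 94 + 16 + 69 + 78 + 116 = 438
Weighted mean = 262024 / 438 = 598.22831
Difference (unweighted minus weighted) = -67.561644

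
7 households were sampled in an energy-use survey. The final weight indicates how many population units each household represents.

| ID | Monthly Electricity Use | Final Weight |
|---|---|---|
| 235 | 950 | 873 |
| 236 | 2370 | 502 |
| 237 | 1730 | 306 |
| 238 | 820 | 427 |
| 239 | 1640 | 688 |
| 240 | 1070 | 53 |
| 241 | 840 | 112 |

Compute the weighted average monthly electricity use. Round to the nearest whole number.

1411

Weighted sum = 950×873 + 2370×502 + 1730×306 + 820×427 + 1640×688 + 1070×53 + 840×112
  = 4177720
Sum of weights = 873 + 502 + 306 + 427 + 688 + 53 + 112 = 2961
Weighted mean = 4177720 / 2961 = 1410.9152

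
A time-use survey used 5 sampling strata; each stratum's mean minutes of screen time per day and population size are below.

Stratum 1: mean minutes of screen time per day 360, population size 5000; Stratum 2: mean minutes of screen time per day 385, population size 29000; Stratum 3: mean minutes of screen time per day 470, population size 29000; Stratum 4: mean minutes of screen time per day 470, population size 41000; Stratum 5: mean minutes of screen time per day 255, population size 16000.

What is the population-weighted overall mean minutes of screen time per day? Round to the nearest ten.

420

Σ Nₕ·x̄ₕ = 360×5000 + 385×29000 + 470×29000 + 470×41000 + 255×16000
  = 49945000
Σ Nₕ = 5000 + 29000 + 29000 + 41000 + 16000 = 120000
Overall mean = 49945000 / 120000 = 416.20833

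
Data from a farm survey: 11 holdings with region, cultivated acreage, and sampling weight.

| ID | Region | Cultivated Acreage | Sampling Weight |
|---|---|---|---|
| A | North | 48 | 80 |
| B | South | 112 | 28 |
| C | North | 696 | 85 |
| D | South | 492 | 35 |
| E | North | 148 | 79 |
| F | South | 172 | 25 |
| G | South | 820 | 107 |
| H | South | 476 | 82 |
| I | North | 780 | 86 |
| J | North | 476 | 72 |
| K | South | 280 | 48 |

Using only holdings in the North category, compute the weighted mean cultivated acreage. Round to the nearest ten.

North rows: A, C, E, I, J
Weighted sum = 48×80 + 696×85 + 148×79 + 780×86 + 476×72
  = 3840 + 59160 + 11692 + 67080 + 34272 = 176044
Sum of weights = 80 + 85 + 79 + 86 + 72 = 402
Weighted mean = 176044 / 402 = 437.9204

440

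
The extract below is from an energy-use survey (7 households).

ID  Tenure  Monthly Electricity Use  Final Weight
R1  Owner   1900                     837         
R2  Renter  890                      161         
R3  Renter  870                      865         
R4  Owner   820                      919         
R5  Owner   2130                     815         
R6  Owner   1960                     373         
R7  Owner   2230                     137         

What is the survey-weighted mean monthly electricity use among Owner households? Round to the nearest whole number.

1661

Owner rows: R1, R4, R5, R6, R7
Weighted sum = 5116420
Sum of weights = 3081
Weighted mean = 5116420 / 3081 = 1660.6362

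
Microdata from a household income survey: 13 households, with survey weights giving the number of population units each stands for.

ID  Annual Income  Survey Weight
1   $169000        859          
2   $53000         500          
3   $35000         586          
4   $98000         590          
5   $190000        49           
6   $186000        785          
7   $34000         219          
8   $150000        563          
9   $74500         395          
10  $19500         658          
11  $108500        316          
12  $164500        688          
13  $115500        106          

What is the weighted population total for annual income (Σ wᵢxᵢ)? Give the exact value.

699180500

Weighted total = 699180500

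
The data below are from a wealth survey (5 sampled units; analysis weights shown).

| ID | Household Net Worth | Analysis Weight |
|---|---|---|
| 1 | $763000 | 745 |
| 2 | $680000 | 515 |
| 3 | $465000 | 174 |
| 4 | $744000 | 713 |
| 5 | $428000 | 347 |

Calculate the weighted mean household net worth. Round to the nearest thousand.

673000

Weighted sum = 1678533000
Sum of weights = 745 + 515 + 174 + 713 + 347 = 2494
Weighted mean = 1678533000 / 2494 = 673028.47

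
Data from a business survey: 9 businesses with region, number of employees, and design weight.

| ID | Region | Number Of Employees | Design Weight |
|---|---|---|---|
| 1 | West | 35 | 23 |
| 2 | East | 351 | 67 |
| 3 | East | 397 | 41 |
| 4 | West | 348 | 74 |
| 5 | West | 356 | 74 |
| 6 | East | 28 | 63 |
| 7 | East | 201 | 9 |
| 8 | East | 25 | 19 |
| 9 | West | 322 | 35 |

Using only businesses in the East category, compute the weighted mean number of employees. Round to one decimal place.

East rows: 2, 3, 6, 7, 8
Weighted sum = 351×67 + 397×41 + 28×63 + 201×9 + 25×19
  = 43842
Sum of weights = 67 + 41 + 63 + 9 + 19 = 199
Weighted mean = 43842 / 199 = 220.31156

220.3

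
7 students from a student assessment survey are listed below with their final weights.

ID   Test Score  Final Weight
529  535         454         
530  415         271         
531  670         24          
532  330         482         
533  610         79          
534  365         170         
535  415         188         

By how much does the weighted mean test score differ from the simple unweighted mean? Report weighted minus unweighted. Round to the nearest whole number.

Unweighted sum = 3340
Unweighted mean = 3340 / 7 = 477.14286
Weighted sum = 535×454 + 415×271 + 670×24 + 330×482 + 610×79 + 365×170 + 415×188
  = 242890 + 112465 + 16080 + 159060 + 48190 + 62050 + 78020 = 718755
Sum of weights = 1668
Weighted mean = 718755 / 1668 = 430.90827
Difference (weighted minus unweighted) = -46.234584

-46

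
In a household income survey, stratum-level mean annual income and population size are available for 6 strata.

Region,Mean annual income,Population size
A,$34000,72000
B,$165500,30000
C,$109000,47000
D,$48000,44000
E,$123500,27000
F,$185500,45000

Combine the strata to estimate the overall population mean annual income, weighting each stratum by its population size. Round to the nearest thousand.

Σ Nₕ·x̄ₕ = 34000×72000 + 165500×30000 + 109000×47000 + 48000×44000 + 123500×27000 + 185500×45000
  = 2448000000 + 4965000000 + 5123000000 + 2112000000 + 3334500000 + 8347500000 = 26330000000
Σ Nₕ = 72000 + 30000 + 47000 + 44000 + 27000 + 45000 = 265000
Overall mean = 26330000000 / 265000 = 99358.491

99000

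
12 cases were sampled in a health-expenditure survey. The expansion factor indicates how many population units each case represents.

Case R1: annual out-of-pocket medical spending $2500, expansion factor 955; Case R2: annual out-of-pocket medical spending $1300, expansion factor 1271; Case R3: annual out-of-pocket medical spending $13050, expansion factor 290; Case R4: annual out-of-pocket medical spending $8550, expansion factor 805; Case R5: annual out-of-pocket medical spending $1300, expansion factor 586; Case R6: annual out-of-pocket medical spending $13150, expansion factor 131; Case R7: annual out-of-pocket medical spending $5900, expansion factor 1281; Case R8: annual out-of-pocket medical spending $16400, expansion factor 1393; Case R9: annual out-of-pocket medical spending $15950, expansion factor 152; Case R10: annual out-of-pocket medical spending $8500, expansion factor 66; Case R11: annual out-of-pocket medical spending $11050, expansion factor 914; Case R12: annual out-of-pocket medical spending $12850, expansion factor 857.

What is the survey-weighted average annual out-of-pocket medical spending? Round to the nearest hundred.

8200

Weighted sum = 2500×955 + 1300×1271 + 13050×290 + 8550×805 + 1300×586 + 13150×131 + 5900×1281 + 16400×1393 + 15950×152 + 8500×66 + 11050×914 + 12850×857
  = 2387500 + 1652300 + 3784500 + 6882750 + 761800 + 1722650 + 7557900 + 22845200 + 2424400 + 561000 + 10099700 + 11012450 = 71692150
Sum of weights = 955 + 1271 + 290 + 805 + 586 + 131 + 1281 + 1393 + 152 + 66 + 914 + 857 = 8701
Weighted mean = 71692150 / 8701 = 8239.5299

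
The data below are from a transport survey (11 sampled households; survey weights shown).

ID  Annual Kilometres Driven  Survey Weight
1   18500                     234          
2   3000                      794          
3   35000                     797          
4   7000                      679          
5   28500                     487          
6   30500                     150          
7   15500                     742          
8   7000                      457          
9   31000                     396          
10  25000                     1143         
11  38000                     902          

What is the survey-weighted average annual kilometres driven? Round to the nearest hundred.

21800

Weighted sum = 18500×234 + 3000×794 + 35000×797 + 7000×679 + 28500×487 + 30500×150 + 15500×742 + 7000×457 + 31000×396 + 25000×1143 + 38000×902
  = 147640500
Sum of weights = 234 + 794 + 797 + 679 + 487 + 150 + 742 + 457 + 396 + 1143 + 902 = 6781
Weighted mean = 147640500 / 6781 = 21772.674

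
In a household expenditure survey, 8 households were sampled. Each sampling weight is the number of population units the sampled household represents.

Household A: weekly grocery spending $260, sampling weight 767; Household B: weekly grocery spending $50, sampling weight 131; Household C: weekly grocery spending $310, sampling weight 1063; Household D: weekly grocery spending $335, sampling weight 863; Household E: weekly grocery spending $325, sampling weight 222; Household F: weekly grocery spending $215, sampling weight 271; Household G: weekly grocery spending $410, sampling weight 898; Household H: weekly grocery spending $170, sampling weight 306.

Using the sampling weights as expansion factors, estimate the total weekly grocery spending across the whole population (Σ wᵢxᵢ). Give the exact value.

Weighted total = 260×767 + 50×131 + 310×1063 + 335×863 + 325×222 + 215×271 + 410×898 + 170×306
  = 199420 + 6550 + 329530 + 289105 + 72150 + 58265 + 368180 + 52020 = 1375220

1375220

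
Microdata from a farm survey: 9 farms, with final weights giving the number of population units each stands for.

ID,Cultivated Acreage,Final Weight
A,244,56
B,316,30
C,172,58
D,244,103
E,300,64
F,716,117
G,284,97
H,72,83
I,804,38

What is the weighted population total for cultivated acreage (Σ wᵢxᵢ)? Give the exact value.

Weighted total = 244×56 + 316×30 + 172×58 + 244×103 + 300×64 + 716×117 + 284×97 + 72×83 + 804×38
  = 225300

225300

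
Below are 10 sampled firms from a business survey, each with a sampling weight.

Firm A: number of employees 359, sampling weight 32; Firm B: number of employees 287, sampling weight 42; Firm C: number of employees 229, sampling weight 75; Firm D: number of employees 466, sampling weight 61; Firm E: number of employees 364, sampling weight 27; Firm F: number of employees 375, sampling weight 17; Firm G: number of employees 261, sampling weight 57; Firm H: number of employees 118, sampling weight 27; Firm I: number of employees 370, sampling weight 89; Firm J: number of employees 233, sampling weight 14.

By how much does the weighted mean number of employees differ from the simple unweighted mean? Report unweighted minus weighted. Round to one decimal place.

Unweighted sum = 359 + 287 + 229 + 466 + 364 + 375 + 261 + 118 + 370 + 233 = 3062
Unweighted mean = 3062 / 10 = 306.2
Weighted sum = 359×32 + 287×42 + 229×75 + 466×61 + 364×27 + 375×17 + 261×57 + 118×27 + 370×89 + 233×14
  = 11488 + 12054 + 17175 + 28426 + 9828 + 6375 + 14877 + 3186 + 32930 + 3262 = 139601
Sum of weights = 32 + 42 + 75 + 61 + 27 + 17 + 57 + 27 + 89 + 14 = 441
Weighted mean = 139601 / 441 = 316.55556
Difference (unweighted minus weighted) = -10.355556

-10.4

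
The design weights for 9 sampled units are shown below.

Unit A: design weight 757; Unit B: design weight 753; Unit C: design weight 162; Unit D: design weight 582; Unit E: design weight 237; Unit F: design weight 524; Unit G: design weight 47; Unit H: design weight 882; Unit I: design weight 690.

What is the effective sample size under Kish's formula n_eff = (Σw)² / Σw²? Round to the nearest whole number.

7

Σ wᵢ = 4634
Σ wᵢ² = 573049 + 567009 + 26244 + 338724 + 56169 + 274576 + 2209 + 777924 + 476100 = 3092004
n_eff = 4634² / 3092004 = 21473956 / 3092004 = 6.9449962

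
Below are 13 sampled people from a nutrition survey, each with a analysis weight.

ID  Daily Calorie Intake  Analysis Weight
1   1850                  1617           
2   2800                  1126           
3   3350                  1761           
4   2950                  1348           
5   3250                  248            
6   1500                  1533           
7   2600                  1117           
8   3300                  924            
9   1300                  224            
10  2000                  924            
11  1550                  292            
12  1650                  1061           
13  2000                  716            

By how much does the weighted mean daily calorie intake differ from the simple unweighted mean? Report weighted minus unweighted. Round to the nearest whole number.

78

Unweighted sum = 30100
Unweighted mean = 30100 / 13 = 2315.3846
Weighted sum = 30853550
Sum of weights = 12891
Weighted mean = 30853550 / 12891 = 2393.4179
Difference (weighted minus unweighted) = 78.033273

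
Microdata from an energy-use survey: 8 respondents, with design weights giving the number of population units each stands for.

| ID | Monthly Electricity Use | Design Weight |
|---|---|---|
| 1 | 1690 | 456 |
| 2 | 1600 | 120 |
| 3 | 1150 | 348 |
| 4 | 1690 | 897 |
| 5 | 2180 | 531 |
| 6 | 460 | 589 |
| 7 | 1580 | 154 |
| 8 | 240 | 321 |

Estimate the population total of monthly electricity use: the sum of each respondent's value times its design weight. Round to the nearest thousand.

Weighted total = 1690×456 + 1600×120 + 1150×348 + 1690×897 + 2180×531 + 460×589 + 1580×154 + 240×321
  = 770640 + 192000 + 400200 + 1515930 + 1157580 + 270940 + 243320 + 77040 = 4627650

4628000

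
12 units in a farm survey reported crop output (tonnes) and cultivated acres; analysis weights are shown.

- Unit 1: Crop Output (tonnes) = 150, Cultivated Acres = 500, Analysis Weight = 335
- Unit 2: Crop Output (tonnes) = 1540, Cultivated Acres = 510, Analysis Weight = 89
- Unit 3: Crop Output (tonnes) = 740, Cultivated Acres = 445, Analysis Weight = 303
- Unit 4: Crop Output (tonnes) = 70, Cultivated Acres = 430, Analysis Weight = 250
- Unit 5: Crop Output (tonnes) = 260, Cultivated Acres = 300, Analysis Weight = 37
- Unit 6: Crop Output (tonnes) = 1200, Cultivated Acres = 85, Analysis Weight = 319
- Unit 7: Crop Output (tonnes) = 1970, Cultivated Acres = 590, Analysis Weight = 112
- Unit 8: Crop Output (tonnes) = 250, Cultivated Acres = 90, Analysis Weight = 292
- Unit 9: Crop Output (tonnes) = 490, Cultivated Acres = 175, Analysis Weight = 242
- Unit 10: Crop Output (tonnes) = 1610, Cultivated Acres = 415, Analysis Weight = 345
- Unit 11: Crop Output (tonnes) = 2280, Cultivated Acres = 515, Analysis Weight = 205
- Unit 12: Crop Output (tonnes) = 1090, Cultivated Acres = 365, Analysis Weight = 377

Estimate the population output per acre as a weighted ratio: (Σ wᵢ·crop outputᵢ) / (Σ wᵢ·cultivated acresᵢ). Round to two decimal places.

Σ wᵢ·y = 150×335 + 1540×89 + 740×303 + 70×250 + 260×37 + 1200×319 + 1970×112 + 250×292 + 490×242 + 1610×345 + 2280×205 + 1090×377
  = 2667450
Σ wᵢ·x = 500×335 + 510×89 + 445×303 + 430×250 + 300×37 + 85×319 + 590×112 + 90×292 + 175×242 + 415×345 + 515×205 + 365×377
  = 1014505
Ratio = 2667450 / 1014505 = 2.6293118

2.63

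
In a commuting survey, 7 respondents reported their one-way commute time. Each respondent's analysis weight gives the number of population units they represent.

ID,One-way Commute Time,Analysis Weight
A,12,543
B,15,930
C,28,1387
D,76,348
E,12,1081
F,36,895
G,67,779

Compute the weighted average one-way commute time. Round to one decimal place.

30.7

Weighted sum = 12×543 + 15×930 + 28×1387 + 76×348 + 12×1081 + 36×895 + 67×779
  = 183135
Sum of weights = 543 + 930 + 1387 + 348 + 1081 + 895 + 779 = 5963
Weighted mean = 183135 / 5963 = 30.71189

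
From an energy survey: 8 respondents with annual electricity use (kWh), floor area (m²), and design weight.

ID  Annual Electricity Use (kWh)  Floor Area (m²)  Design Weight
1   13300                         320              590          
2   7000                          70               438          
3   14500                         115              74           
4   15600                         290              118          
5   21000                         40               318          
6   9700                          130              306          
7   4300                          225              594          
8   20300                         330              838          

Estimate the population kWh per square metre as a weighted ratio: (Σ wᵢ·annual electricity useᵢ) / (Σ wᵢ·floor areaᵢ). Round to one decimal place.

Σ wᵢ·y = 13300×590 + 7000×438 + 14500×74 + 15600×118 + 21000×318 + 9700×306 + 4300×594 + 20300×838
  = 7847000 + 3066000 + 1073000 + 1840800 + 6678000 + 2968200 + 2554200 + 17011400 = 43038600
Σ wᵢ·x = 320×590 + 70×438 + 115×74 + 290×118 + 40×318 + 130×306 + 225×594 + 330×838
  = 188800 + 30660 + 8510 + 34220 + 12720 + 39780 + 133650 + 276540 = 724880
Ratio = 43038600 / 724880 = 59.373414

59.4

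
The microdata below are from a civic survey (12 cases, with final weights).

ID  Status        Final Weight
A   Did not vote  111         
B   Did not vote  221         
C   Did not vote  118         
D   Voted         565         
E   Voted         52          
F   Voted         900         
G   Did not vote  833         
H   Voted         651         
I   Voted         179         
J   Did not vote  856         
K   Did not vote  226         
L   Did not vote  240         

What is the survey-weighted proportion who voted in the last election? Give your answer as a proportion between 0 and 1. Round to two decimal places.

Sum of weights for 'Voted' = 565 + 52 + 900 + 651 + 179 = 2347
Total weight = 111 + 221 + 118 + 565 + 52 + 900 + 833 + 651 + 179 + 856 + 226 + 240 = 4952
Weighted proportion = 2347 / 4952 = 0.47394992

0.47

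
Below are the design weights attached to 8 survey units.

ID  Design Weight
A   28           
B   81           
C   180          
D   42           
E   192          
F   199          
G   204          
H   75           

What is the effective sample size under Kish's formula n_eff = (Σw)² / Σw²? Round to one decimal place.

Σ wᵢ = 1001
Σ wᵢ² = 784 + 6561 + 32400 + 1764 + 36864 + 39601 + 41616 + 5625 = 165215
n_eff = 1001² / 165215 = 1002001 / 165215 = 6.0648307

6.1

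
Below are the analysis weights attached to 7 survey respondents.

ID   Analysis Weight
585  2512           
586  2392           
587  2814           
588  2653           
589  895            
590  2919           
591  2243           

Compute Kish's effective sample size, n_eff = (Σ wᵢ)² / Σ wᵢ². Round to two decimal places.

6.53

Σ wᵢ = 2512 + 2392 + 2814 + 2653 + 895 + 2919 + 2243 = 16428
Σ wᵢ² = 6310144 + 5721664 + 7918596 + 7038409 + 801025 + 8520561 + 5031049 = 41341448
n_eff = 16428² / 41341448 = 269879184 / 41341448 = 6.5280535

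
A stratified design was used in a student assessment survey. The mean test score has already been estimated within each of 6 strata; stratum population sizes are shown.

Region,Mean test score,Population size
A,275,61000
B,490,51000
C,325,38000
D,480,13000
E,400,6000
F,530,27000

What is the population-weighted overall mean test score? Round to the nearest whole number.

Σ Nₕ·x̄ₕ = 275×61000 + 490×51000 + 325×38000 + 480×13000 + 400×6000 + 530×27000
  = 16775000 + 24990000 + 12350000 + 6240000 + 2400000 + 14310000 = 77065000
Σ Nₕ = 61000 + 51000 + 38000 + 13000 + 6000 + 27000 = 196000
Overall mean = 77065000 / 196000 = 393.18878

393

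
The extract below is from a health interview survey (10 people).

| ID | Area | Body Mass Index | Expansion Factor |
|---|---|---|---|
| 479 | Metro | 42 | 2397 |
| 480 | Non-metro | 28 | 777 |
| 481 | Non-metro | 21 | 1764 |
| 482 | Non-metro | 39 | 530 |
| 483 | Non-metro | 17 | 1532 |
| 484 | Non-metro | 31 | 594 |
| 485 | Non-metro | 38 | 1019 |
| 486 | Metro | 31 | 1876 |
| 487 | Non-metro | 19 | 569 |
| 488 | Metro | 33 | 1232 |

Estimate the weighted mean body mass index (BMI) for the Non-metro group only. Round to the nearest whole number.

Non-metro rows: 480, 481, 482, 483, 484, 485, 487
Weighted sum = 28×777 + 21×1764 + 39×530 + 17×1532 + 31×594 + 38×1019 + 19×569
  = 21756 + 37044 + 20670 + 26044 + 18414 + 38722 + 10811 = 173461
Sum of weights = 777 + 1764 + 530 + 1532 + 594 + 1019 + 569 = 6785
Weighted mean = 173461 / 6785 = 25.565365

26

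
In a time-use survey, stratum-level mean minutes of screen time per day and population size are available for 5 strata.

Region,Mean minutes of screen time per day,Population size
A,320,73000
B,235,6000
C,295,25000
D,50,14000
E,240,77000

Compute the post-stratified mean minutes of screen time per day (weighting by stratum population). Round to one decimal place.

Σ Nₕ·x̄ₕ = 320×73000 + 235×6000 + 295×25000 + 50×14000 + 240×77000
  = 23360000 + 1410000 + 7375000 + 700000 + 18480000 = 51325000
Σ Nₕ = 73000 + 6000 + 25000 + 14000 + 77000 = 195000
Overall mean = 51325000 / 195000 = 263.20513

263.2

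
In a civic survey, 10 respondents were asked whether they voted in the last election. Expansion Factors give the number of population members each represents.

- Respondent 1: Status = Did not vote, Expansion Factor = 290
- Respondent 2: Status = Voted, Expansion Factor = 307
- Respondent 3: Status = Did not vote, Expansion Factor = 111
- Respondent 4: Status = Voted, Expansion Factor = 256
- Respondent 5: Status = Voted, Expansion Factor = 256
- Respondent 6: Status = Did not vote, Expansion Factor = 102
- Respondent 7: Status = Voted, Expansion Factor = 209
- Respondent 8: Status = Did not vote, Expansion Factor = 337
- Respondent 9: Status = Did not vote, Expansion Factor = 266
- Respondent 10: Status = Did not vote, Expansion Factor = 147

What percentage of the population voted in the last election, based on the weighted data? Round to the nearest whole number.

Sum of weights for 'Voted' = 307 + 256 + 256 + 209 = 1028
Total weight = 290 + 307 + 111 + 256 + 256 + 102 + 209 + 337 + 266 + 147 = 2281
Weighted proportion = 1028 / 2281 = 0.45067953 → 45.067953%

45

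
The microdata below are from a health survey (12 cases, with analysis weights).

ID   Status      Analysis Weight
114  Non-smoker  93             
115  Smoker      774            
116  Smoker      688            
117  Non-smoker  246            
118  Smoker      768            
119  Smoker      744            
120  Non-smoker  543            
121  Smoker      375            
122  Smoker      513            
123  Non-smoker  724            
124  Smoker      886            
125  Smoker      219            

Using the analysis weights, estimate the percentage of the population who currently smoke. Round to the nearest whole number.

76

Sum of weights for 'Smoker' = 774 + 688 + 768 + 744 + 375 + 513 + 886 + 219 = 4967
Total weight = 93 + 774 + 688 + 246 + 768 + 744 + 543 + 375 + 513 + 724 + 886 + 219 = 6573
Weighted proportion = 4967 / 6573 = 0.75566712 → 75.566712%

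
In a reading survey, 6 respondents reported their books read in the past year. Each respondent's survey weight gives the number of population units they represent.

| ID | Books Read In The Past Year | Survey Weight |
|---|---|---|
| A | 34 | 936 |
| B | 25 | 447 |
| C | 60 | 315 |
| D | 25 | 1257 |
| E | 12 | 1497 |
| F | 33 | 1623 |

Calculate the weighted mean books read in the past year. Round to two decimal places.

Weighted sum = 34×936 + 25×447 + 60×315 + 25×1257 + 12×1497 + 33×1623
  = 31824 + 11175 + 18900 + 31425 + 17964 + 53559 = 164847
Sum of weights = 936 + 447 + 315 + 1257 + 1497 + 1623 = 6075
Weighted mean = 164847 / 6075 = 27.135309

27.14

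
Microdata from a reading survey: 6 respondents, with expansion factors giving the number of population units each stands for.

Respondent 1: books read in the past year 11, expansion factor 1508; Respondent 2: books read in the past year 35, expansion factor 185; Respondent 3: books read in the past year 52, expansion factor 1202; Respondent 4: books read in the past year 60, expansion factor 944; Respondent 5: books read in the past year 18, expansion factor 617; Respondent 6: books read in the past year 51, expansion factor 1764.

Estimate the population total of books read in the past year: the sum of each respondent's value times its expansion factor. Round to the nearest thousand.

243000

Weighted total = 11×1508 + 35×185 + 52×1202 + 60×944 + 18×617 + 51×1764
  = 16588 + 6475 + 62504 + 56640 + 11106 + 89964 = 243277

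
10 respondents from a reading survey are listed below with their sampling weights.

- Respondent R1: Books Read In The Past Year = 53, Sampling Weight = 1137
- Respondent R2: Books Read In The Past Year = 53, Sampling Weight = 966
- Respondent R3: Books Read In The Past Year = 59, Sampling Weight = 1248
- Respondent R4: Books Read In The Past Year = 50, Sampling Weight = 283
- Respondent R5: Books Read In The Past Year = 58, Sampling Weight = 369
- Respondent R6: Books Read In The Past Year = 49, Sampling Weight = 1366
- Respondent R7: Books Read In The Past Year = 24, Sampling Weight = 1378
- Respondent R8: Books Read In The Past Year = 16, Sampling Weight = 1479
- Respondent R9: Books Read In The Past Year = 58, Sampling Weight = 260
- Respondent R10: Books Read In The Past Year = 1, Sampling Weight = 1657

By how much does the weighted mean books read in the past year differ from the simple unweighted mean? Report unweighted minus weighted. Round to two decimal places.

6.50

Unweighted sum = 421
Unweighted mean = 421 / 10 = 42.1
Weighted sum = 53×1137 + 53×966 + 59×1248 + 50×283 + 58×369 + 49×1366 + 24×1378 + 16×1479 + 58×260 + 1×1657
  = 60261 + 51198 + 73632 + 14150 + 21402 + 66934 + 33072 + 23664 + 15080 + 1657 = 361050
Sum of weights = 1137 + 966 + 1248 + 283 + 369 + 1366 + 1378 + 1479 + 260 + 1657 = 10143
Weighted mean = 361050 / 10143 = 35.595978
Difference (unweighted minus weighted) = 6.5040225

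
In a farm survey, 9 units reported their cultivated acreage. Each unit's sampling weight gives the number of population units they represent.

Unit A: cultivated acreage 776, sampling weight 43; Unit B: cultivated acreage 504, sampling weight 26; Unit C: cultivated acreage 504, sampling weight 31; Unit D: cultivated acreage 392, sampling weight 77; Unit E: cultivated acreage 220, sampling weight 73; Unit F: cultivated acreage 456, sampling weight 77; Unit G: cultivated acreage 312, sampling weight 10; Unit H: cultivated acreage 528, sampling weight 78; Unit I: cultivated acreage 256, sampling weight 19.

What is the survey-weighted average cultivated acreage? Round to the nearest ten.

440

Weighted sum = 776×43 + 504×26 + 504×31 + 392×77 + 220×73 + 456×77 + 312×10 + 528×78 + 256×19
  = 33368 + 13104 + 15624 + 30184 + 16060 + 35112 + 3120 + 41184 + 4864 = 192620
Sum of weights = 43 + 26 + 31 + 77 + 73 + 77 + 10 + 78 + 19 = 434
Weighted mean = 192620 / 434 = 443.82488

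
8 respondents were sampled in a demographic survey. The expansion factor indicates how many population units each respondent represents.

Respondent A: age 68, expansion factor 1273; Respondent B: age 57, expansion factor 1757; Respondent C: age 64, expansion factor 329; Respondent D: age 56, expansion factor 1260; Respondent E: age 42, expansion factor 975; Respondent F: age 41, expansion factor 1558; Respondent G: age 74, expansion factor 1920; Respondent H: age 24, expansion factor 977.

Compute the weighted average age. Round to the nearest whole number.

55

Weighted sum = 68×1273 + 57×1757 + 64×329 + 56×1260 + 42×975 + 41×1558 + 74×1920 + 24×977
  = 548685
Sum of weights = 1273 + 1757 + 329 + 1260 + 975 + 1558 + 1920 + 977 = 10049
Weighted mean = 548685 / 10049 = 54.600955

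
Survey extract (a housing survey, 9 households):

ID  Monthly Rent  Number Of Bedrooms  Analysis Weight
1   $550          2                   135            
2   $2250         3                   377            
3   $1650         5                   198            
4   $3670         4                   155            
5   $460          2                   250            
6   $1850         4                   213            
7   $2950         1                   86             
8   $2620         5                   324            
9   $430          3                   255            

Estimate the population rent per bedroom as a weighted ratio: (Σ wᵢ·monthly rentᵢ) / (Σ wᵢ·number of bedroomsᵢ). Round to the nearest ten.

Σ wᵢ·y = 550×135 + 2250×377 + 1650×198 + 3670×155 + 460×250 + 1850×213 + 2950×86 + 2620×324 + 430×255
  = 74250 + 848250 + 326700 + 568850 + 115000 + 394050 + 253700 + 848880 + 109650 = 3539330
Σ wᵢ·x = 2×135 + 3×377 + 5×198 + 4×155 + 2×250 + 4×213 + 1×86 + 5×324 + 3×255
  = 270 + 1131 + 990 + 620 + 500 + 852 + 86 + 1620 + 765 = 6834
Ratio = 3539330 / 6834 = 517.9002

520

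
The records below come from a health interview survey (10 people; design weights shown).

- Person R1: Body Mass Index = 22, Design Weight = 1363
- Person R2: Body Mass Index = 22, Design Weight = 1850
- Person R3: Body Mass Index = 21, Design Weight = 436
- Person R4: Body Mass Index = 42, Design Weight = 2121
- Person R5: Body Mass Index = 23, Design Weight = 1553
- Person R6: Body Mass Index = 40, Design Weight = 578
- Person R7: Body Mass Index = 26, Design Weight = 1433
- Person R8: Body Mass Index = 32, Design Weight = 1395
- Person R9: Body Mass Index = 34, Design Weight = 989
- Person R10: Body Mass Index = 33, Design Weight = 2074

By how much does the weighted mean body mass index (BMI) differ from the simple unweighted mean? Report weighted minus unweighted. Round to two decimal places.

Unweighted sum = 22 + 22 + 21 + 42 + 23 + 40 + 26 + 32 + 34 + 33 = 295
Unweighted mean = 295 / 10 = 29.5
Weighted sum = 22×1363 + 22×1850 + 21×436 + 42×2121 + 23×1553 + 40×578 + 26×1433 + 32×1395 + 34×989 + 33×2074
  = 29986 + 40700 + 9156 + 89082 + 35719 + 23120 + 37258 + 44640 + 33626 + 68442 = 411729
Sum of weights = 1363 + 1850 + 436 + 2121 + 1553 + 578 + 1433 + 1395 + 989 + 2074 = 13792
Weighted mean = 411729 / 13792 = 29.852741
Difference (weighted minus unweighted) = 0.35274072

0.35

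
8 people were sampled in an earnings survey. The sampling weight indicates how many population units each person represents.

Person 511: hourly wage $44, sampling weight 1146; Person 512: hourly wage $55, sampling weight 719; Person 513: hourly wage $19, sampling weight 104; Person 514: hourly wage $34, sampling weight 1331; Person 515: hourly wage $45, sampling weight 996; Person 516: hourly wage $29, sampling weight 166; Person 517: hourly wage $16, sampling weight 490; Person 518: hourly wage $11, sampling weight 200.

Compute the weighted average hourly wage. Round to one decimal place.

Weighted sum = 44×1146 + 55×719 + 19×104 + 34×1331 + 45×996 + 29×166 + 16×490 + 11×200
  = 50424 + 39545 + 1976 + 45254 + 44820 + 4814 + 7840 + 2200 = 196873
Sum of weights = 5152
Weighted mean = 196873 / 5152 = 38.212927

38.2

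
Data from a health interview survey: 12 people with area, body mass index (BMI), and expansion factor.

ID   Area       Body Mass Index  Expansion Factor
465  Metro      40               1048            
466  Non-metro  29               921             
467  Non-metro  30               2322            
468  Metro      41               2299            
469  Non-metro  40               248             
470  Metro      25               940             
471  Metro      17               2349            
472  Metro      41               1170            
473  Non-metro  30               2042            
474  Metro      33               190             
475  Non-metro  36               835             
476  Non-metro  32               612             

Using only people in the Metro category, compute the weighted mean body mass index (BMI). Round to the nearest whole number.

Metro rows: 465, 468, 470, 471, 472, 474
Weighted sum = 40×1048 + 41×2299 + 25×940 + 17×2349 + 41×1170 + 33×190
  = 41920 + 94259 + 23500 + 39933 + 47970 + 6270 = 253852
Sum of weights = 1048 + 2299 + 940 + 2349 + 1170 + 190 = 7996
Weighted mean = 253852 / 7996 = 31.747374

32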